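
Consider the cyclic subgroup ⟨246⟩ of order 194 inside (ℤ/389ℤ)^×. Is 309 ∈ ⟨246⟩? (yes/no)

yes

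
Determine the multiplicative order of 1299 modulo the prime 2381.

The order of 1299 must divide p − 1 = 2380 = 2^2 · 5 · 7 · 17.
Divisors: 1, 2, 4, 5, 7, 10, 14, 17, 20, 28, 34, 35, 68, 70, 85, 119, 140, 170, 238, 340, 476, 595, 1190, 2380.
Check each in increasing order: 1299^1 ≡ 1299;  1299^2 ≡ 1653;  1299^4 ≡ 1402;  1299^5 ≡ 2114;  1299^7 ≡ 1515;  1299^10 ≡ 2240;  1299^14 ≡ 2322;  1299^17 ≡ 675;  1299^20 ≡ 833;  1299^28 ≡ 1100;  1299^34 ≡ 854;  1299^35 ≡ 2181;  1299^68 ≡ 730;  1299^70 ≡ 1904;  1299^85 ≡ 2264;  1299^119 ≡ 84;  1299^140 ≡ 1334;  1299^170 ≡ 1784;  1299^238 ≡ 2294;  1299^340 ≡ 1640;  1299^476 ≡ 426;  1299^595 ≡ 69;  1299^1190 ≡ 2380;  1299^2380 ≡ 1.
Smallest exponent giving 1 is 2380.

2380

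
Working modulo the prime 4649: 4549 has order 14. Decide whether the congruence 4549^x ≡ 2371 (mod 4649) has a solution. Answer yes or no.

yes

⟨4549⟩ has order 14; its elements mod 4649 are {1, 10, 100, 465, 702, 1000, 2278, 2371, 3649, 3947, 4184, 4549, 4639, 4648}.
2371 is in this set.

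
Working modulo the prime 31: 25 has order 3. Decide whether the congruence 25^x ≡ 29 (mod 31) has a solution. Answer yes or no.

29 ∈ ⟨25⟩ iff 29^3 ≡ 1 (mod 31), since |⟨25⟩| = 3.
29^3 mod 31 = 23.
Since 23 ≠ 1, 29 does not lie in the subgroup.

no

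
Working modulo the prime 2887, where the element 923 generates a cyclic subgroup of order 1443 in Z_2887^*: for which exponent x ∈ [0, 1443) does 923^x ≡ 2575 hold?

Baby-step giant-step with m = ceil(sqrt(1443)) = 38.
Baby table (923^j mod 2887 for j=0..37):
  0:1  1:923  2:264  3:1164  4:408  5:1274  6:893  7:1444
  8:1905  9:132  10:582  11:204  12:637  13:1890  14:722  15:2396
  16:66  17:291  18:102  19:1762  20:945  21:361  22:1198  23:33
  24:1589  25:51  26:881  27:1916  28:1624  29:599  30:1460  31:2238
  32:1469  33:1884  34:958  35:812  36:1743  37:730
Giant step factor: 923^(-38) ≡ 129 (mod 2887).
Scan 2575·129^i mod 2887 for i = 0, 1, …:
  i=0: 2575   i=1: 170   i=2: 1721   i=3: 2597
  i=4: 121   i=5: 1174   i=6: 1322   i=7: 205
  i=8: 462   i=9: 1858     …   i=20: 497
  i=21: 599
Match at i=21, j=29: x = 21·38 + 29 = 827.

827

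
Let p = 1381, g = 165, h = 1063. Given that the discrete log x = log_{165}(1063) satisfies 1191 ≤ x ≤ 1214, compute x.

1196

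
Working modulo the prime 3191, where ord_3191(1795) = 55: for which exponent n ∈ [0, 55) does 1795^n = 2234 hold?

20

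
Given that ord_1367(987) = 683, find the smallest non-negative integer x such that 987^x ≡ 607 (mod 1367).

373

Baby-step giant-step with m = ceil(sqrt(683)) = 27.
Baby table (987^j mod 1367 for j=0..26):
  0:1  1:987  2:865  3:747  4:476  5:931  6:273  7:152
  8:1021  9:248  10:83  11:1268  12:711  13:486  14:1232  15:721
  16:787  17:313  18:1356  19:79  20:54  21:1352  22:232  23:695
  24:1098  25:1062  26:1072
Giant step factor: 987^(-27) ≡ 228 (mod 1367).
Scan 607·228^i mod 1367 for i = 0, 1, …:
  i=0: 607   i=1: 329   i=2: 1194   i=3: 199
  i=4: 261   i=5: 727   i=6: 349   i=7: 286
  i=8: 959   i=9: 1299   i=10: 900   i=11: 150
  i=12: 25   i=13: 232
Match at i=13, j=22: x = 13·27 + 22 = 373.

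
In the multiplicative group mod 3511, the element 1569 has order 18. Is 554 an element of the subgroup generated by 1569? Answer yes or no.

yes

554 ∈ ⟨1569⟩ iff 554^18 ≡ 1 (mod 3511), since |⟨1569⟩| = 18.
554^18 mod 3511 = 1.
Since 1 = 1, 554 lies in the subgroup.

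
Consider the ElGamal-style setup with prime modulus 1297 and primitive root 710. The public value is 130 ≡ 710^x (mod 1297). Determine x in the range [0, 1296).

313

Baby-step giant-step with m = ceil(sqrt(1296)) = 36.
Baby table (710^j mod 1297 for j=0..35):
  0:1  1:710  2:864  3:1256  4:721  5:892  6:384  7:270
  8:1041  9:1117  10:603  11:120  12:895  13:1217  14:268  15:918
  16:686  17:685  18:1272  19:408  20:449  21:1025  22:133  23:1046
  24:776  25:1032  26:1212  27:609  28:489  29:891  30:971  31:703
  32:1082  33:396  34:1008  35:1033
Giant step factor: 710^(-36) ≡ 1021 (mod 1297).
Scan 130·1021^i mod 1297 for i = 0, 1, …:
  i=0: 130   i=1: 436   i=2: 285   i=3: 457
  i=4: 974   i=5: 952   i=6: 539   i=7: 391
  i=8: 1032
Match at i=8, j=25: x = 8·36 + 25 = 313.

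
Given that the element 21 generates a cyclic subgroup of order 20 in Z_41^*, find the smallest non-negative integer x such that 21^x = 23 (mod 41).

14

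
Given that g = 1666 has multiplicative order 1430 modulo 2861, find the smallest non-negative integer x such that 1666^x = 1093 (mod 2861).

Baby-step giant-step with m = ceil(sqrt(1430)) = 38.
Baby table (1666^j mod 2861 for j=0..37):
  0:1  1:1666  2:386  3:2212  4:224  5:1254  6:634  7:535
  8:1539  9:518  10:1827  11:2539  12:1416  13:1592  14:125  15:2258
  16:2474  17:1844  18:2251  19:2256  20:2003  21:1072  22:688  23:1808
  24:2356  25:2665  26:2479  27:1591  28:1320  29:1872  30:262  31:1620
  32:997  33:1622  34:1468  35:2394  36:170  37:2842
Giant step factor: 1666^(-38) ≡ 1110 (mod 2861).
Scan 1093·1110^i mod 2861 for i = 0, 1, …:
  i=0: 1093   i=1: 166   i=2: 1156   i=3: 1432
  i=4: 1665   i=5: 2805   i=6: 782   i=7: 1137
  i=8: 369   i=9: 467     …   i=27: 1625
  i=28: 1320
Match at i=28, j=28: x = 28·38 + 28 = 1092.

1092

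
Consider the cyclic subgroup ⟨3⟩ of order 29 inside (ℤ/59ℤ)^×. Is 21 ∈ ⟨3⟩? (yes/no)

21 ∈ ⟨3⟩ iff 21^29 ≡ 1 (mod 59), since |⟨3⟩| = 29.
21^29 mod 59 = 1.
Since 1 = 1, 21 lies in the subgroup.

yes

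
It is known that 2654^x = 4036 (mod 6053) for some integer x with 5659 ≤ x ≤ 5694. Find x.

5688

Compute 2654^5659 mod 6053 = 3765, then multiply by 2654 repeatedly:
  2654^5659=3765  2654^5660=4860  2654^5661=5550  2654^5662=2751  2654^5663=1236
  2654^5664=5671  2654^5665=3076  2654^5666=4260  2654^5667=5089  2654^5668=1963
  2654^5669=4222  2654^5670=1085  2654^5671=4415  2654^5672=4855  2654^5673=4386
  2654^5674=525  2654^5675=1160  2654^5676=3716  2654^5677=1927  2654^5678=5526
  2654^5679=5638  2654^5680=236  2654^5681=2885  2654^5682=5798  2654^5683=1166
  2654^5684=1481  2654^5685=2177  2654^5686=3196  2654^5687=1931  2654^5688=4036
Found 4036 at exponent 5688.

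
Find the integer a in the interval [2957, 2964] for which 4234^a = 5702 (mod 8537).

Compute 4234^2957 mod 8537 = 4479, then multiply by 4234 repeatedly:
  4234^2957=4479  4234^2958=3409  4234^2959=6176  4234^2960=353  4234^2961=627
  4234^2962=8248  4234^2963=5702
Found 5702 at exponent 2963.

2963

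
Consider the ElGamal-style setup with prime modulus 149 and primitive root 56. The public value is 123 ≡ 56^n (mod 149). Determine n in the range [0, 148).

56

Baby-step giant-step with m = ceil(sqrt(148)) = 13.
Baby table (56^j mod 149 for j=0..12):
  0:1  1:56  2:7  3:94  4:49  5:62  6:45  7:136
  8:17  9:58  10:119  11:108  12:88
Giant step factor: 56^(-13) ≡ 122 (mod 149).
Scan 123·122^i mod 149 for i = 0, 1, …:
  i=0: 123   i=1: 106   i=2: 118   i=3: 92
  i=4: 49
Match at i=4, j=4: n = 4·13 + 4 = 56.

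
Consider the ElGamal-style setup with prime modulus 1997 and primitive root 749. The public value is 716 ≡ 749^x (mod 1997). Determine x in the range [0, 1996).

1473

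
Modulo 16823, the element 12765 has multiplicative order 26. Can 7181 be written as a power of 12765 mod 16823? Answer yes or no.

no

7181 ∈ ⟨12765⟩ iff 7181^26 ≡ 1 (mod 16823), since |⟨12765⟩| = 26.
7181^26 mod 16823 = 7427.
Since 7427 ≠ 1, 7181 does not lie in the subgroup.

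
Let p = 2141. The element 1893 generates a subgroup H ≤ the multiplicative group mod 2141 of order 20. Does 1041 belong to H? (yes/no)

yes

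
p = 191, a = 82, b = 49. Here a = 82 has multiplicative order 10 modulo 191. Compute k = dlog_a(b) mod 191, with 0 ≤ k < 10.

Successive powers of 82 modulo 191:
  82^0=1  82^1=82  82^2=39  82^3=142  82^4=184  82^5=190
  82^6=109  82^7=152  82^8=49
So 82^8 ≡ 49 (mod 191), giving k = 8.

8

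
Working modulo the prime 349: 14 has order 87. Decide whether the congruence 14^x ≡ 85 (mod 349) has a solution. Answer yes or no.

85 ∈ ⟨14⟩ iff 85^87 ≡ 1 (mod 349), since |⟨14⟩| = 87.
85^87 mod 349 = 1.
Since 1 = 1, 85 lies in the subgroup.

yes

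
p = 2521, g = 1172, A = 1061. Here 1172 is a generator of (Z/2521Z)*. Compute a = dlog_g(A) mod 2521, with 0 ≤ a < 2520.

1269

Baby-step giant-step with m = ceil(sqrt(2520)) = 51.
Baby table (1172^j mod 2521 for j=0..50):
  0:1  1:1172  2:2160  3:436  4:1750  5:1427  6:1021  7:1658
  8:2006  9:1460  10:1882  11:2350  12:1268  13:1227  14:1074  15:749
  16:520  17:1879  18:1355  19:2351  20:2440  21:866  22:1510  23:2499
  24:1947  25:379  26:492  27:1836  28:1379  29:227  30:1339  31:1246
  32:653  33:1453  34:1241  35:2356  36:737  37:1582  38:1169  39:1165
  40:1519  41:442  42:1219  43:1782  44:1116  45:2074  46:484  47:23
  48:1746  49:1781  50:2465
Giant step factor: 1172^(-51) ≡ 1495 (mod 2521).
Scan 1061·1495^i mod 2521 for i = 0, 1, …:
  i=0: 1061   i=1: 486   i=2: 522   i=3: 1401
  i=4: 2065   i=5: 1471   i=6: 833   i=7: 2482
  i=8: 2199   i=9: 121     …   i=23: 627
  i=24: 2074
Match at i=24, j=45: a = 24·51 + 45 = 1269.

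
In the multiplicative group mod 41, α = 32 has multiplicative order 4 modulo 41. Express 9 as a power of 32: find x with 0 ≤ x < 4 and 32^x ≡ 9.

3

Successive powers of 32 modulo 41:
  32^0=1  32^1=32  32^2=40  32^3=9
So 32^3 ≡ 9 (mod 41), giving x = 3.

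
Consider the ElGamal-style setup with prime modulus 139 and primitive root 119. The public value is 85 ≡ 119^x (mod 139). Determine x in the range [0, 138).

61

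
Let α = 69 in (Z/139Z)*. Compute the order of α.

The order of 69 must divide p − 1 = 138 = 2 · 3 · 23.
Divisors: 1, 2, 3, 6, 23, 46, 69, 138.
Check each in increasing order: 69^1 ≡ 69;  69^2 ≡ 35;  69^3 ≡ 52;  69^6 ≡ 63;  69^23 ≡ 96;  69^46 ≡ 42;  69^69 ≡ 1.
Smallest exponent giving 1 is 69.

69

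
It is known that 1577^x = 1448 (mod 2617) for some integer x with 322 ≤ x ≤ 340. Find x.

Compute 1577^322 mod 2617 = 833, then multiply by 1577 repeatedly:
  1577^322=833  1577^323=2524  1577^324=2508  1577^325=829  1577^326=1450
  1577^327=2009  1577^328=1623  1577^329=45  1577^330=306  1577^331=1034
  1577^332=227  1577^333=2067  1577^334=1494  1577^335=738  1577^336=1878
  1577^337=1779  1577^338=59  1577^339=1448
Found 1448 at exponent 339.

339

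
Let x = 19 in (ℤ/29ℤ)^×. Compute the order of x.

28

The order of 19 must divide p − 1 = 28 = 2^2 · 7.
Divisors: 1, 2, 4, 7, 14, 28.
Check each in increasing order: 19^1 ≡ 19;  19^2 ≡ 13;  19^4 ≡ 24;  19^7 ≡ 12;  19^14 ≡ 28;  19^28 ≡ 1.
Smallest exponent giving 1 is 28.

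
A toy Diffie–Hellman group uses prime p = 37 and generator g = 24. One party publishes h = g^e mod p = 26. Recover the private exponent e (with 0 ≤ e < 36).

24

Successive powers of 24 modulo 37:
  24^0=1  24^1=24  24^2=21  24^3=23  24^4=34  24^5=2
  24^6=11  24^7=5  24^8=9  24^9=31  24^10=4  24^11=22
  24^12=10  24^13=18  24^14=25  24^15=8  24^16=7  24^17=20
  24^18=36  24^19=13  24^20=16  24^21=14  24^22=3  24^23=35
  24^24=26
So 24^24 ≡ 26 (mod 37), giving e = 24.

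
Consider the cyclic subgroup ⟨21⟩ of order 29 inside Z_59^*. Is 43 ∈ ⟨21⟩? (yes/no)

43 ∈ ⟨21⟩ iff 43^29 ≡ 1 (mod 59), since |⟨21⟩| = 29.
43^29 mod 59 = 58.
Since 58 ≠ 1, 43 does not lie in the subgroup.

no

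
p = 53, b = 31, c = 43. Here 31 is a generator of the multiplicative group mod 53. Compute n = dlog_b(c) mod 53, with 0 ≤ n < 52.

Baby-step giant-step with m = ceil(sqrt(52)) = 8.
Baby table (31^j mod 53 for j=0..7):
  0:1  1:31  2:7  3:5  4:49  5:35  6:25  7:33
Giant step factor: 31^(-8) ≡ 10 (mod 53).
Scan 43·10^i mod 53 for i = 0, 1, …:
  i=0: 43   i=1: 6   i=2: 7
Match at i=2, j=2: n = 2·8 + 2 = 18.

18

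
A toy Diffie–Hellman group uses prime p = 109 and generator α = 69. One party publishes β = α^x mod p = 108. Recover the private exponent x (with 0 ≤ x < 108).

Baby-step giant-step with m = ceil(sqrt(108)) = 11.
Baby table (69^j mod 109 for j=0..10):
  0:1  1:69  2:74  3:92  4:26  5:50  6:71  7:103
  8:22  9:101  10:102
Giant step factor: 69^(-11) ≡ 51 (mod 109).
Scan 108·51^i mod 109 for i = 0, 1, …:
  i=0: 108   i=1: 58   i=2: 15   i=3: 2
  i=4: 102
Match at i=4, j=10: x = 4·11 + 10 = 54.

54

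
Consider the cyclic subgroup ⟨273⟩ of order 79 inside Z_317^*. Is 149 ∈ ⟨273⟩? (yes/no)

yes

149 ∈ ⟨273⟩ iff 149^79 ≡ 1 (mod 317), since |⟨273⟩| = 79.
149^79 mod 317 = 1.
Since 1 = 1, 149 lies in the subgroup.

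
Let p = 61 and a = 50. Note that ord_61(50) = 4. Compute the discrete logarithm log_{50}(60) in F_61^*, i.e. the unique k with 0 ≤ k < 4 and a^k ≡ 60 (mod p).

2

Successive powers of 50 modulo 61:
  50^0=1  50^1=50  50^2=60
So 50^2 ≡ 60 (mod 61), giving k = 2.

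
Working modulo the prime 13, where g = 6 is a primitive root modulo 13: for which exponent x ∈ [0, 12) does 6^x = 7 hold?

Successive powers of 6 modulo 13:
  6^0=1  6^1=6  6^2=10  6^3=8  6^4=9  6^5=2
  6^6=12  6^7=7
So 6^7 ≡ 7 (mod 13), giving x = 7.

7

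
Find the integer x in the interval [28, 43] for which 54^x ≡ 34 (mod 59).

31

Compute 54^28 mod 59 = 12, then multiply by 54 repeatedly:
  54^28=12  54^29=58  54^30=5  54^31=34
Found 34 at exponent 31.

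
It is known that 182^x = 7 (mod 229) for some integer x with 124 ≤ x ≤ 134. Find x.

127

Compute 182^124 mod 229 = 173, then multiply by 182 repeatedly:
  182^124=173  182^125=113  182^126=185  182^127=7
Found 7 at exponent 127.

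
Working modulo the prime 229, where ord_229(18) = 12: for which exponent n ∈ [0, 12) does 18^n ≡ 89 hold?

5

Successive powers of 18 modulo 229:
  18^0=1  18^1=18  18^2=95  18^3=107  18^4=94  18^5=89
So 18^5 ≡ 89 (mod 229), giving n = 5.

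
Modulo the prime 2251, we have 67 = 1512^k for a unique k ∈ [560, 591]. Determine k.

575

Compute 1512^560 mod 2251 = 1173, then multiply by 1512 repeatedly:
  1512^560=1173  1512^561=2039  1512^562=1349  1512^563=282  1512^564=945
  1512^565=1706  1512^566=2077  1512^567=279  1512^568=911  1512^569=2071
  1512^570=211  1512^571=1641  1512^572=590  1512^573=684  1512^574=999
  1512^575=67
Found 67 at exponent 575.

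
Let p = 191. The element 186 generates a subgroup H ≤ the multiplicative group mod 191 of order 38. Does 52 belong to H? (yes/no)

52 ∈ ⟨186⟩ iff 52^38 ≡ 1 (mod 191), since |⟨186⟩| = 38.
52^38 mod 191 = 1.
Since 1 = 1, 52 lies in the subgroup.

yes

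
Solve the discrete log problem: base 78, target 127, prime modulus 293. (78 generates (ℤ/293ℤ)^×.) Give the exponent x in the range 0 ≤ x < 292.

Successive powers of 78 modulo 293:
  78^0=1  78^1=78  78^2=224  78^3=185  78^4=73  78^5=127
So 78^5 ≡ 127 (mod 293), giving x = 5.

5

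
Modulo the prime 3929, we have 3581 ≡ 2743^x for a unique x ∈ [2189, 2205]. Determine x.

2190

Compute 2743^2189 mod 3929 = 855, then multiply by 2743 repeatedly:
  2743^2189=855  2743^2190=3581
Found 3581 at exponent 2190.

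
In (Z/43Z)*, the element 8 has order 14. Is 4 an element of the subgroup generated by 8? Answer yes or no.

yes

⟨8⟩ has order 14; its elements mod 43 are {1, 2, 4, 8, 11, 16, 21, 22, 27, 32, 35, 39, 41, 42}.
4 is in this set.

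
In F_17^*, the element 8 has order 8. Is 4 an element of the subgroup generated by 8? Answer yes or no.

yes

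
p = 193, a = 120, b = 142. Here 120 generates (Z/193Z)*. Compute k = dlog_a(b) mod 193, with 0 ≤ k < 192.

73

Baby-step giant-step with m = ceil(sqrt(192)) = 14.
Baby table (120^j mod 193 for j=0..13):
  0:1  1:120  2:118  3:71  4:28  5:79  6:23  7:58
  8:12  9:89  10:65  11:80  12:143  13:176
Giant step factor: 120^(-14) ≡ 100 (mod 193).
Scan 142·100^i mod 193 for i = 0, 1, …:
  i=0: 142   i=1: 111   i=2: 99   i=3: 57
  i=4: 103   i=5: 71
Match at i=5, j=3: k = 5·14 + 3 = 73.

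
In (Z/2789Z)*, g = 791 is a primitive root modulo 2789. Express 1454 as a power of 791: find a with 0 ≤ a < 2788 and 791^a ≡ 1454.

914

Baby-step giant-step with m = ceil(sqrt(2788)) = 53.
Baby table (791^j mod 2789 for j=0..52):
  0:1  1:791  2:945  3:43  4:545  5:1589  6:1849  7:1123
  8:1391  9:1415  10:876  11:1244  12:2276  13:1411  14:501  15:253
  16:2104  17:2020  18:2512  19:1224  20:401  21:2034  22:2430  23:509
  24:1003  25:1297  26:2364  27:1294  28:2780  29:1248  30:2651  31:2402
  32:673  33:2433  34:93  35:1049  36:1426  37:1210  38:483  39:2749
  40:1828  41:1246  42:1069  43:512  44:587  45:1343  46:2493  47:140
  48:1969  49:1217  50:442  51:997  52:2129
Giant step factor: 791^(-53) ≡ 1791 (mod 2789).
Scan 1454·1791^i mod 2789 for i = 0, 1, …:
  i=0: 1454   i=1: 1977   i=2: 1566   i=3: 1761
  i=4: 2381   i=5: 2779   i=6: 1613   i=7: 2268
  i=8: 1204   i=9: 467     …   i=16: 1231
  i=17: 1411
Match at i=17, j=13: a = 17·53 + 13 = 914.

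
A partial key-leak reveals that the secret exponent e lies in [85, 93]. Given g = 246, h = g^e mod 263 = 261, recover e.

Compute 246^85 mod 263 = 107, then multiply by 246 repeatedly:
  246^85=107  246^86=22  246^87=152  246^88=46  246^89=7
  246^90=144  246^91=182  246^92=62  246^93=261
Found 261 at exponent 93.

93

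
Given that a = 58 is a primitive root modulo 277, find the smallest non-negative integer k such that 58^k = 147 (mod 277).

56

Baby-step giant-step with m = ceil(sqrt(276)) = 17.
Baby table (58^j mod 277 for j=0..16):
  0:1  1:58  2:40  3:104  4:215  5:5  6:13  7:200
  8:243  9:244  10:25  11:65  12:169  13:107  14:112  15:125
  16:48
Giant step factor: 58^(-17) ≡ 99 (mod 277).
Scan 147·99^i mod 277 for i = 0, 1, …:
  i=0: 147   i=1: 149   i=2: 70   i=3: 5
Match at i=3, j=5: k = 3·17 + 5 = 56.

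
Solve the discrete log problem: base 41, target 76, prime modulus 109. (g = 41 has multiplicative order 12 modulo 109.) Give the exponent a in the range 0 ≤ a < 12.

9

Successive powers of 41 modulo 109:
  41^0=1  41^1=41  41^2=46  41^3=33  41^4=45  41^5=101
  41^6=108  41^7=68  41^8=63  41^9=76
So 41^9 ≡ 76 (mod 109), giving a = 9.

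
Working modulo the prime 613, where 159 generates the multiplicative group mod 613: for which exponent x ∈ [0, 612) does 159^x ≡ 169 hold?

Baby-step giant-step with m = ceil(sqrt(612)) = 25.
Baby table (159^j mod 613 for j=0..24):
  0:1  1:159  2:148  3:238  4:449  5:283  6:248  7:200
  8:537  9:176  10:399  11:302  12:204  13:560  14:155  15:125
  16:259  17:110  18:326  19:342  20:434  21:350  22:480  23:308
  24:545
Giant step factor: 159^(-25) ≡ 428 (mod 613).
Scan 169·428^i mod 613 for i = 0, 1, …:
  i=0: 169   i=1: 611   i=2: 370   i=3: 206
  i=4: 509   i=5: 237   i=6: 291   i=7: 109
  i=8: 64   i=9: 420     …   i=23: 367
  i=24: 148
Match at i=24, j=2: x = 24·25 + 2 = 602.

602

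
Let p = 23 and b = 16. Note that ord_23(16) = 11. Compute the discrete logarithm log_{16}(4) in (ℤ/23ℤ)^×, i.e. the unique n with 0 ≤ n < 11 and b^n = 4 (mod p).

6

Successive powers of 16 modulo 23:
  16^0=1  16^1=16  16^2=3  16^3=2  16^4=9  16^5=6
  16^6=4
So 16^6 ≡ 4 (mod 23), giving n = 6.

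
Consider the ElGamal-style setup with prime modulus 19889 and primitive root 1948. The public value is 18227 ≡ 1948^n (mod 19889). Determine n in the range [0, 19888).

5879

Baby-step giant-step with m = ceil(sqrt(19888)) = 142.
Baby table (1948^j mod 19889 for j=0..141):
  0:1  1:1948  2:15794  3:18318  4:2598  5:9098  6:1805  7:15676
  8:7233  9:8472  10:15475  11:13465  12:16118  13:13022  14:8381  15:17208
  16:8219  17:19856  18:15272  19:15801  20:12065  21:13711  22:17990  23:102
  24:19695  25:19868  26:18759  27:6439  28:13102  29:5109  30:7832  31:1873
  32:8917  33:7219  34:1089  35:13138  36:15570  37:19524  38:4984  39:3000
  40:16523  41:6402  42:693  43:17401  44:6292  45:5192  46:10404  47:101
  48:17747  49:4074  50:441  51:3841  52:4004  53:3304  54:12045  55:14529
  56:445  57:11633  58:7513  59:16909  60:2548  61:11143  62:7665  63:14670
  64:16556  65:11019  66:4781  67:5336  68:12470  69:7091  70:10302  71:295
  72:17768  73:5204  74:13891  75:10628  76:18784  77:15361  78:10172  79:5612
  80:13115  81:10544  82:14264  83:1339  84:2913  85:6159  86:4665  87:18036
  88:10154  89:10326  90:7269  91:18933  92:7278  93:16576  94:10201  95:2437
  96:13694  97:4763  98:10050  99:6624  100:15480  101:3316  102:15532  103:5167
  104:1482  105:3031  106:17244  107:18680  108:11659  109:18383  110:9884  111:1480
  112:19024  113:5545  114:1933  115:6463  116:187  117:6274  118:9906  119:4558
  120:8490  121:10761  122:19311  123:7729  124:119  125:13033  126:9920  127:11941
  128:10827  129:8656  130:15905  131:15767  132:5500  133:13718  134:11737  135:11215
  136:8698  137:18165  138:2889  139:19074  140:3500  141:15962
Giant step factor: 1948^(-142) ≡ 1872 (mod 19889).
Scan 18227·1872^i mod 19889 for i = 0, 1, …:
  i=0: 18227   i=1: 11309   i=2: 8552   i=3: 18588
  i=4: 10875   i=5: 11553   i=6: 7873   i=7: 507
  i=8: 14321   i=9: 18429     …   i=40: 11725
  i=41: 11633
Match at i=41, j=57: n = 41·142 + 57 = 5879.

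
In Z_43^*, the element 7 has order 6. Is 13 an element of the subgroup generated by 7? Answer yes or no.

13 ∈ ⟨7⟩ iff 13^6 ≡ 1 (mod 43), since |⟨7⟩| = 6.
13^6 mod 43 = 16.
Since 16 ≠ 1, 13 does not lie in the subgroup.

no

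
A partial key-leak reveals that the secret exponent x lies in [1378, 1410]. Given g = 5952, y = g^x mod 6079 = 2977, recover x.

1389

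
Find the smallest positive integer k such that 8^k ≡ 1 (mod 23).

11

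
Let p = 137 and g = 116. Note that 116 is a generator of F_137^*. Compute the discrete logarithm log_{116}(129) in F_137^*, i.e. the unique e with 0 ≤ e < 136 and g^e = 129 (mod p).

Baby-step giant-step with m = ceil(sqrt(136)) = 12.
Baby table (116^j mod 137 for j=0..11):
  0:1  1:116  2:30  3:55  4:78  5:6  6:11  7:43
  8:56  9:57  10:36  11:66
Giant step factor: 116^(-12) ≡ 77 (mod 137).
Scan 129·77^i mod 137 for i = 0, 1, …:
  i=0: 129   i=1: 69   i=2: 107   i=3: 19
  i=4: 93   i=5: 37   i=6: 109   i=7: 36
Match at i=7, j=10: e = 7·12 + 10 = 94.

94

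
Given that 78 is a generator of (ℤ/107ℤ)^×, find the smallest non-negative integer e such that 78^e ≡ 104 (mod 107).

85

Baby-step giant-step with m = ceil(sqrt(106)) = 11.
Baby table (78^j mod 107 for j=0..10):
  0:1  1:78  2:92  3:7  4:11  5:2  6:49  7:77
  8:14  9:22  10:4
Giant step factor: 78^(-11) ≡ 95 (mod 107).
Scan 104·95^i mod 107 for i = 0, 1, …:
  i=0: 104   i=1: 36   i=2: 103   i=3: 48
  i=4: 66   i=5: 64   i=6: 88   i=7: 14
Match at i=7, j=8: e = 7·11 + 8 = 85.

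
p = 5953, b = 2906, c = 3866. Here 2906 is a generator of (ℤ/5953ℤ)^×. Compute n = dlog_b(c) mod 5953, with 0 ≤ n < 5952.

842

Baby-step giant-step with m = ceil(sqrt(5952)) = 78.
Baby table (2906^j mod 5953 for j=0..77):
  0:1  1:2906  2:3482  3:4545  4:4016  5:2616  6:115  7:822
  8:1579  9:4764  10:3459  11:3190  12:1319  13:5235  14:2995  15:184
  16:4887  17:3717  18:2860  19:772  20:5104  21:3301  22:2423  23:4792
  24:1485  25:5438  26:3566  27:4576  28:4807  29:3404  30:4091  31:305
  32:5286  33:2376  34:5129  35:4515  36:178  37:5310  38:684  39:5355
  40:488  41:1314  42:2611  43:3444  44:1271  45:2666  46:2543  47:2285
  48:2615  49:3162  50:3293  51:2987  52:748  53:843  54:3075  55:497
  56:3656  57:4184  58:2678  59:1697  60:2398  61:3578  62:3730  63:4920
  64:4367  65:4659  66:1932  67:713  68:334  69:265  70:2153  71:15
  72:1919  73:4606  74:2692  75:710  76:3522  77:1725
Giant step factor: 2906^(-78) ≡ 5602 (mod 5953).
Scan 3866·5602^i mod 5953 for i = 0, 1, …:
  i=0: 3866   i=1: 318   i=2: 1489   i=3: 1225
  i=4: 4594   i=5: 769   i=6: 3919   i=7: 5527
  i=8: 701   i=9: 3975   i=10: 3730
Match at i=10, j=62: n = 10·78 + 62 = 842.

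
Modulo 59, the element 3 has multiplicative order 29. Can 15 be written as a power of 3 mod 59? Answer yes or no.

15 ∈ ⟨3⟩ iff 15^29 ≡ 1 (mod 59), since |⟨3⟩| = 29.
15^29 mod 59 = 1.
Since 1 = 1, 15 lies in the subgroup.

yes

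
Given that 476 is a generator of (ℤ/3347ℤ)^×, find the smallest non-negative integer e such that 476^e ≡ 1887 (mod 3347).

1705

Baby-step giant-step with m = ceil(sqrt(3346)) = 58.
Baby table (476^j mod 3347 for j=0..57):
  0:1  1:476  2:2327  3:3142  4:2830  5:1586  6:1861  7:2228
  8:2876  9:53  10:1799  11:2839  12:2523  13:2722  14:383  15:1570
  16:939  17:1813  18:2809  19:1631  20:3199  21:3186  22:345  23:217
  24:2882  25:2909  26:2373  27:1609  28:2768  29:2197  30:1508  31:1550
  32:1460  33:2131  34:215  35:1930  36:1602  37:2783  38:2643  39:2943
  40:1822  41:399  42:2492  43:1354  44:1880  45:1231  46:231  47:2852
  48:2017  49:2850  50:1065  51:1543  52:1475  53:2577  54:1650  55:2202
  56:541  57:3144
Giant step factor: 476^(-58) ≡ 1208 (mod 3347).
Scan 1887·1208^i mod 3347 for i = 0, 1, …:
  i=0: 1887   i=1: 189   i=2: 716   i=3: 1402
  i=4: 34   i=5: 908   i=6: 2395   i=7: 1352
  i=8: 3227   i=9: 2308     …   i=28: 679
  i=29: 217
Match at i=29, j=23: e = 29·58 + 23 = 1705.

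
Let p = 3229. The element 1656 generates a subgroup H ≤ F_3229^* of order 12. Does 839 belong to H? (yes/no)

yes

⟨1656⟩ has order 12; its elements mod 3229 are {1, 817, 839, 914, 915, 1573, 1656, 2314, 2315, 2390, 2412, 3228}.
839 is in this set.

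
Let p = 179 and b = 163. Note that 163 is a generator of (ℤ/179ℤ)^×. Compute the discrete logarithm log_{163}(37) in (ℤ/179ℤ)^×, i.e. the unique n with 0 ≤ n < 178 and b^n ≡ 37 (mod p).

15

Baby-step giant-step with m = ceil(sqrt(178)) = 14.
Baby table (163^j mod 179 for j=0..13):
  0:1  1:163  2:77  3:21  4:22  5:6  6:83  7:104
  8:126  9:132  10:36  11:140  12:87  13:40
Giant step factor: 163^(-14) ≡ 106 (mod 179).
Scan 37·106^i mod 179 for i = 0, 1, …:
  i=0: 37   i=1: 163
Match at i=1, j=1: n = 1·14 + 1 = 15.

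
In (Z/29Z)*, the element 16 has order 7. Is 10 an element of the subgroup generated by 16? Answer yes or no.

no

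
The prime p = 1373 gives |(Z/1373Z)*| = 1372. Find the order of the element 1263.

The order of 1263 must divide p − 1 = 1372 = 2^2 · 7^3.
Divisors: 1, 2, 4, 7, 14, 28, 49, 98, 196, 343, 686, 1372.
Check each in increasing order: 1263^1 ≡ 1263;  1263^2 ≡ 1116;  1263^4 ≡ 145;  1263^7 ≡ 745;  1263^14 ≡ 333;  1263^28 ≡ 1049;  1263^49 ≡ 1372;  1263^98 ≡ 1.
Smallest exponent giving 1 is 98.

98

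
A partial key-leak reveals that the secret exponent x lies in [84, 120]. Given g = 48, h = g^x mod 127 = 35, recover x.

Compute 48^84 mod 127 = 19, then multiply by 48 repeatedly:
  48^84=19  48^85=23  48^86=88  48^87=33  48^88=60
  48^89=86  48^90=64  48^91=24  48^92=9  48^93=51
  48^94=35
Found 35 at exponent 94.

94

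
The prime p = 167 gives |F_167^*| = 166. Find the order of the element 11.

83

The order of 11 must divide p − 1 = 166 = 2 · 83.
Divisors: 1, 2, 83, 166.
Check each in increasing order: 11^1 ≡ 11;  11^2 ≡ 121;  11^83 ≡ 1.
Smallest exponent giving 1 is 83.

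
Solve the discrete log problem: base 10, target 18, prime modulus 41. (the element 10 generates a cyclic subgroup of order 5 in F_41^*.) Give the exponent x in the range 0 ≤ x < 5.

Successive powers of 10 modulo 41:
  10^0=1  10^1=10  10^2=18
So 10^2 ≡ 18 (mod 41), giving x = 2.

2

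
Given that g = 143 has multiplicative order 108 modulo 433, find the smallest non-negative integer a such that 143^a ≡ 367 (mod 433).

Baby-step giant-step with m = ceil(sqrt(108)) = 11.
Baby table (143^j mod 433 for j=0..10):
  0:1  1:143  2:98  3:158  4:78  5:329  6:283  7:200
  8:22  9:115  10:424
Giant step factor: 143^(-11) ≡ 397 (mod 433).
Scan 367·397^i mod 433 for i = 0, 1, …:
  i=0: 367   i=1: 211   i=2: 198   i=3: 233
  i=4: 272   i=5: 167   i=6: 50   i=7: 365
  i=8: 283
Match at i=8, j=6: a = 8·11 + 6 = 94.

94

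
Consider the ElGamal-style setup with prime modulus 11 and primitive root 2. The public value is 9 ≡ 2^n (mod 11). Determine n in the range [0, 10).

6

Successive powers of 2 modulo 11:
  2^0=1  2^1=2  2^2=4  2^3=8  2^4=5  2^5=10
  2^6=9
So 2^6 ≡ 9 (mod 11), giving n = 6.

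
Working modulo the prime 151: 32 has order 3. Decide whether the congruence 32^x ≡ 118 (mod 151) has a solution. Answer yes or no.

yes

⟨32⟩ has order 3; its elements mod 151 are {1, 32, 118}.
118 is in this set.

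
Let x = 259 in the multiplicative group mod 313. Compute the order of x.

12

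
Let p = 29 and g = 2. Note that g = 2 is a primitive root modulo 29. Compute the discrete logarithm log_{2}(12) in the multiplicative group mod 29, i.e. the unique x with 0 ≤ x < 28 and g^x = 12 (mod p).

Successive powers of 2 modulo 29:
  2^0=1  2^1=2  2^2=4  2^3=8  2^4=16  2^5=3
  2^6=6  2^7=12
So 2^7 ≡ 12 (mod 29), giving x = 7.

7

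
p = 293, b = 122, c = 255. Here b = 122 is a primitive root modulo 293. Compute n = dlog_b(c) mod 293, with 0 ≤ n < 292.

Baby-step giant-step with m = ceil(sqrt(292)) = 18.
Baby table (122^j mod 293 for j=0..17):
  0:1  1:122  2:234  3:127  4:258  5:125  6:14  7:243
  8:53  9:20  10:96  11:285  12:196  13:179  14:156  15:280
  16:172  17:181
Giant step factor: 122^(-18) ≡ 178 (mod 293).
Scan 255·178^i mod 293 for i = 0, 1, …:
  i=0: 255   i=1: 268   i=2: 238   i=3: 172
Match at i=3, j=16: n = 3·18 + 16 = 70.

70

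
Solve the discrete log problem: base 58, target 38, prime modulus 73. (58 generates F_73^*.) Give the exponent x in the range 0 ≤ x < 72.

10

Baby-step giant-step with m = ceil(sqrt(72)) = 9.
Baby table (58^j mod 73 for j=0..8):
  0:1  1:58  2:6  3:56  4:36  5:44  6:70  7:45
  8:55
Giant step factor: 58^(-9) ≡ 63 (mod 73).
Scan 38·63^i mod 73 for i = 0, 1, …:
  i=0: 38   i=1: 58
Match at i=1, j=1: x = 1·9 + 1 = 10.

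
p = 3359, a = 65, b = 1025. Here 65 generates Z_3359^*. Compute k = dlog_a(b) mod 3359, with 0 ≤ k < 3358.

Baby-step giant-step with m = ceil(sqrt(3358)) = 58.
Baby table (65^j mod 3359 for j=0..57):
  0:1  1:65  2:866  3:2546  4:899  5:1332  6:2605  7:1375
  8:2041  9:1664  10:672  11:13  12:845  13:1181  14:2867  15:1610
  16:521  17:275  18:1080  19:3020  20:1478  21:2018  22:169  23:908
  24:1917  25:322  26:776  27:55  28:216  29:604  30:2311  31:2419
  32:2721  33:2197  34:1727  35:1408  36:827  37:11  38:715  39:2808
  40:1134  41:3171  42:1216  43:1783  44:1689  45:2297  46:1509  47:674
  48:143  49:2577  50:2914  51:1306  52:915  53:2372  54:3025  55:1803
  56:2989  57:2822
Giant step factor: 65^(-58) ≡ 1198 (mod 3359).
Scan 1025·1198^i mod 3359 for i = 0, 1, …:
  i=0: 1025   i=1: 1915   i=2: 3332   i=3: 1244
  i=4: 2275   i=5: 1301   i=6: 22   i=7: 2843
  i=8: 3247   i=9: 184     …   i=55: 2379
  i=56: 1610
Match at i=56, j=15: k = 56·58 + 15 = 3263.

3263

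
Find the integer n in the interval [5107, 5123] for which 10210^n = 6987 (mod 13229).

Compute 10210^5107 mod 13229 = 7356, then multiply by 10210 repeatedly:
  10210^5107=7356  10210^5108=3727  10210^5109=6066  10210^5110=8911  10210^5111=5477
  10210^5112=1187  10210^5113=1506  10210^5114=4162  10210^5115=2472  10210^5116=11417
  10210^5117=6851  10210^5118=6987
Found 6987 at exponent 5118.

5118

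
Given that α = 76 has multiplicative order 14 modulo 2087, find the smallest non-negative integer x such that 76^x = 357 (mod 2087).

Successive powers of 76 modulo 2087:
  76^0=1  76^1=76  76^2=1602  76^3=706  76^4=1481  76^5=1945
  76^6=1730  76^7=2086  76^8=2011  76^9=485  76^10=1381  76^11=606
  76^12=142  76^13=357
So 76^13 ≡ 357 (mod 2087), giving x = 13.

13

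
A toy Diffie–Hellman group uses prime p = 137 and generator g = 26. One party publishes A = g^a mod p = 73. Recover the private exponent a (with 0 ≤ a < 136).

Baby-step giant-step with m = ceil(sqrt(136)) = 12.
Baby table (26^j mod 137 for j=0..11):
  0:1  1:26  2:128  3:40  4:81  5:51  6:93  7:89
  8:122  9:21  10:135  11:85
Giant step factor: 26^(-12) ≡ 99 (mod 137).
Scan 73·99^i mod 137 for i = 0, 1, …:
  i=0: 73   i=1: 103   i=2: 59   i=3: 87
  i=4: 119   i=5: 136   i=6: 38   i=7: 63
  i=8: 72   i=9: 4   i=10: 122
Match at i=10, j=8: a = 10·12 + 8 = 128.

128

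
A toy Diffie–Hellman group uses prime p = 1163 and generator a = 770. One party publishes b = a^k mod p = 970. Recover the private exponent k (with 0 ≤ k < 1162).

212

Baby-step giant-step with m = ceil(sqrt(1162)) = 35.
Baby table (770^j mod 1163 for j=0..34):
  0:1  1:770  2:933  3:839  4:565  5:88  6:306  7:694
  8:563  9:874  10:766  11:179  12:596  13:698  14:154  15:1117
  16:633  17:113  18:948  19:759  20:604  21:1043  22:640  23:851
  24:501  25:817  26:1070  27:496  28:456  29:1057  30:953  31:1120
  32:617  33:586  34:1139
Giant step factor: 770^(-35) ≡ 845 (mod 1163).
Scan 970·845^i mod 1163 for i = 0, 1, …:
  i=0: 970   i=1: 898   i=2: 534   i=3: 1149
  i=4: 963   i=5: 798   i=6: 933
Match at i=6, j=2: k = 6·35 + 2 = 212.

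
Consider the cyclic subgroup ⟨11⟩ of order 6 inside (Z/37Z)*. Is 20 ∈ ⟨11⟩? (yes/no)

no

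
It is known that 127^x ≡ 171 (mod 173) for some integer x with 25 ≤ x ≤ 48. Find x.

41

Compute 127^25 mod 173 = 7, then multiply by 127 repeatedly:
  127^25=7  127^26=24  127^27=107  127^28=95  127^29=128
  127^30=167  127^31=103  127^32=106  127^33=141  127^34=88
  127^35=104  127^36=60  127^37=8  127^38=151  127^39=147
  127^40=158  127^41=171
Found 171 at exponent 41.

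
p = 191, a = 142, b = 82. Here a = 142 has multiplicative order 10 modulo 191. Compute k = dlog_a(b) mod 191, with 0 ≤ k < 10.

7

Successive powers of 142 modulo 191:
  142^0=1  142^1=142  142^2=109  142^3=7  142^4=39  142^5=190
  142^6=49  142^7=82
So 142^7 ≡ 82 (mod 191), giving k = 7.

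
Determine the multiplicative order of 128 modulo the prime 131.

130

The order of 128 must divide p − 1 = 130 = 2 · 5 · 13.
Divisors: 1, 2, 5, 10, 13, 26, 65, 130.
Check each in increasing order: 128^1 ≡ 128;  128^2 ≡ 9;  128^5 ≡ 19;  128^10 ≡ 99;  128^13 ≡ 78;  128^26 ≡ 58;  128^65 ≡ 130;  128^130 ≡ 1.
Smallest exponent giving 1 is 130.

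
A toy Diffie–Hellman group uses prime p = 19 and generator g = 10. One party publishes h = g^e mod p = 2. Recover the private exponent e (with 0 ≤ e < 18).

17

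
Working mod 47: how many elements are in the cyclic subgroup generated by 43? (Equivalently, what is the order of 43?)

46

The order of 43 must divide p − 1 = 46 = 2 · 23.
Divisors: 1, 2, 23, 46.
Check each in increasing order: 43^1 ≡ 43;  43^2 ≡ 16;  43^23 ≡ 46;  43^46 ≡ 1.
Smallest exponent giving 1 is 46.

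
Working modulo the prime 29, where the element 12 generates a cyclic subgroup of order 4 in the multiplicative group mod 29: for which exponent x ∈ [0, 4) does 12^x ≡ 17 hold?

3

Successive powers of 12 modulo 29:
  12^0=1  12^1=12  12^2=28  12^3=17
So 12^3 ≡ 17 (mod 29), giving x = 3.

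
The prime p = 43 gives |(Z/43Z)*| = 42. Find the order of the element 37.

The order of 37 must divide p − 1 = 42 = 2 · 3 · 7.
Divisors: 1, 2, 3, 6, 7, 14, 21, 42.
Check each in increasing order: 37^1 ≡ 37;  37^2 ≡ 36;  37^3 ≡ 42;  37^6 ≡ 1.
Smallest exponent giving 1 is 6.

6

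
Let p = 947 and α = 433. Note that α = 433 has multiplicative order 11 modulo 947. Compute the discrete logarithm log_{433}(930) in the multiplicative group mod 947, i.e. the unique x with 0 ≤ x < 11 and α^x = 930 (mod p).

Successive powers of 433 modulo 947:
  433^0=1  433^1=433  433^2=930
So 433^2 ≡ 930 (mod 947), giving x = 2.

2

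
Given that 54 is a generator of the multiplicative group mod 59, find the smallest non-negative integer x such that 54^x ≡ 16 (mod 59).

Baby-step giant-step with m = ceil(sqrt(58)) = 8.
Baby table (54^j mod 59 for j=0..7):
  0:1  1:54  2:25  3:52  4:35  5:2  6:49  7:50
Giant step factor: 54^(-8) ≡ 21 (mod 59).
Scan 16·21^i mod 59 for i = 0, 1, …:
  i=0: 16   i=1: 41   i=2: 35
Match at i=2, j=4: x = 2·8 + 4 = 20.

20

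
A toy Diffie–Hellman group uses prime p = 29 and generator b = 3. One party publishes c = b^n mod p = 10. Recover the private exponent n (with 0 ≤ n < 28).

27

Successive powers of 3 modulo 29:
  3^0=1  3^1=3  3^2=9  3^3=27  3^4=23  3^5=11
  3^6=4  3^7=12  3^8=7  3^9=21  3^10=5  3^11=15
  3^12=16  3^13=19  3^14=28  3^15=26  3^16=20  3^17=2
  3^18=6  3^19=18  3^20=25  3^21=17  3^22=22  3^23=8
  3^24=24  3^25=14  3^26=13  3^27=10
So 3^27 ≡ 10 (mod 29), giving n = 27.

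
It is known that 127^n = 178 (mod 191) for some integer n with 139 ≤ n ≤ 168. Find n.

153

Compute 127^139 mod 191 = 116, then multiply by 127 repeatedly:
  127^139=116  127^140=25  127^141=119  127^142=24  127^143=183
  127^144=130  127^145=84  127^146=163  127^147=73  127^148=103
  127^149=93  127^150=160  127^151=74  127^152=39  127^153=178
Found 178 at exponent 153.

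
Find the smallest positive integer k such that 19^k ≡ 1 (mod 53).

52

The order of 19 must divide p − 1 = 52 = 2^2 · 13.
Divisors: 1, 2, 4, 13, 26, 52.
Check each in increasing order: 19^1 ≡ 19;  19^2 ≡ 43;  19^4 ≡ 47;  19^13 ≡ 30;  19^26 ≡ 52;  19^52 ≡ 1.
Smallest exponent giving 1 is 52.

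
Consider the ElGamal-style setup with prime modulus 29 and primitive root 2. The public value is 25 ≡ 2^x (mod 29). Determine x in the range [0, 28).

16

Successive powers of 2 modulo 29:
  2^0=1  2^1=2  2^2=4  2^3=8  2^4=16  2^5=3
  2^6=6  2^7=12  2^8=24  2^9=19  2^10=9  2^11=18
  2^12=7  2^13=14  2^14=28  2^15=27  2^16=25
So 2^16 ≡ 25 (mod 29), giving x = 16.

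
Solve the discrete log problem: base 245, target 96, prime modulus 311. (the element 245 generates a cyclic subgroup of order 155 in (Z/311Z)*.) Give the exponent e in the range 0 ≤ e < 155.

39

Baby-step giant-step with m = ceil(sqrt(155)) = 13.
Baby table (245^j mod 311 for j=0..12):
  0:1  1:245  2:2  3:179  4:4  5:47  6:8  7:94
  8:16  9:188  10:32  11:65  12:64
Giant step factor: 245^(-13) ≡ 189 (mod 311).
Scan 96·189^i mod 311 for i = 0, 1, …:
  i=0: 96   i=1: 106   i=2: 130   i=3: 1
Match at i=3, j=0: e = 3·13 + 0 = 39.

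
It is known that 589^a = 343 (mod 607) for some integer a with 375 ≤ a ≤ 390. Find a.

Compute 589^375 mod 607 = 260, then multiply by 589 repeatedly:
  589^375=260  589^376=176  589^377=474  589^378=573  589^379=5
  589^380=517  589^381=406  589^382=583  589^383=432  589^384=115
  589^385=358  589^386=233  589^387=55  589^388=224  589^389=217
  589^390=343
Found 343 at exponent 390.

390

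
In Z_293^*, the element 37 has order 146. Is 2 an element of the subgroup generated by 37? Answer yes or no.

no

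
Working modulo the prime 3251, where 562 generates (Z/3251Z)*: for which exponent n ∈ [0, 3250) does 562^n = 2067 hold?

Baby-step giant-step with m = ceil(sqrt(3250)) = 58.
Baby table (562^j mod 3251 for j=0..57):
  0:1  1:562  2:497  3:2979  4:3184  5:1358  6:2462  7:1969
  8:1238  9:42  10:847  11:1368  12:1580  13:437  14:1769  15:2623
  16:1423  17:3231  18:1764  19:3064  20:2189  21:1340  22:2099  23:2776
  24:2883  25:1248  26:2411  27:2566  28:1899  29:910  30:1013  31:381
  32:2807  33:799  34:400  35:481  36:489  37:1734  38:2459  39:283
  40:2998  41:858  42:1048  43:545  44:696  45:1032  46:1306  47:2497
  48:2133  49:2378  50:275  51:1753  52:133  53:3224  54:1081  55:2836
  56:842  57:1809
Giant step factor: 562^(-58) ≡ 1207 (mod 3251).
Scan 2067·1207^i mod 3251 for i = 0, 1, …:
  i=0: 2067   i=1: 1352   i=2: 3113   i=3: 2486
  i=4: 3180   i=5: 2080   i=6: 788   i=7: 1824
  i=8: 641   i=9: 3200     …   i=28: 2204
  i=29: 910
Match at i=29, j=29: n = 29·58 + 29 = 1711.

1711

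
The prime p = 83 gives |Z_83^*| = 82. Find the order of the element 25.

41

The order of 25 must divide p − 1 = 82 = 2 · 41.
Divisors: 1, 2, 41, 82.
Check each in increasing order: 25^1 ≡ 25;  25^2 ≡ 44;  25^41 ≡ 1.
Smallest exponent giving 1 is 41.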